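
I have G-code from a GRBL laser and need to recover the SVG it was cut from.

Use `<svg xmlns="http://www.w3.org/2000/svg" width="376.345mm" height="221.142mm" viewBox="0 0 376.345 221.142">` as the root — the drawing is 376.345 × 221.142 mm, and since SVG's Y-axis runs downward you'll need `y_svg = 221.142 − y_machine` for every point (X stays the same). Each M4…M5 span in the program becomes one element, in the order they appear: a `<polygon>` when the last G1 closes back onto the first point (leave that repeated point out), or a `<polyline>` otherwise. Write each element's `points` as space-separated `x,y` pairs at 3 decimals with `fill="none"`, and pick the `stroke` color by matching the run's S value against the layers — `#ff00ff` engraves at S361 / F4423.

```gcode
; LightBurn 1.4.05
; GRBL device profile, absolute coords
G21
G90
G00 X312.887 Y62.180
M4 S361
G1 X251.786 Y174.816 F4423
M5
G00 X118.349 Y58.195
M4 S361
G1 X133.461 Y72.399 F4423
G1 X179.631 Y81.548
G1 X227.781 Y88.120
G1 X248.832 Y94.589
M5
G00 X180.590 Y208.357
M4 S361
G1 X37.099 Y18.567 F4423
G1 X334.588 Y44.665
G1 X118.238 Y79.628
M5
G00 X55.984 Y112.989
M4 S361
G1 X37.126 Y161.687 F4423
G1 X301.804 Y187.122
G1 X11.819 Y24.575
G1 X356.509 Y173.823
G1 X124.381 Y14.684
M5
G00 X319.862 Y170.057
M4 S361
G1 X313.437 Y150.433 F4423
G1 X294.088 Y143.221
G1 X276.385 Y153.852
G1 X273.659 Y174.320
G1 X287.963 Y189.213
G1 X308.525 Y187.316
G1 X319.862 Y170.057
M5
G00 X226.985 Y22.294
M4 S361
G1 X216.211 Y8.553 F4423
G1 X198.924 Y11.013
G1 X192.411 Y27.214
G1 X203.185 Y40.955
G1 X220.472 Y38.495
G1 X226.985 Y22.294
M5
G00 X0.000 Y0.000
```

Each laser-on run becomes one SVG element. Flip Y back into SVG space with y_svg = 221.142 − y_machine. Every run uses S361, so all elements get stroke `#ff00ff` (engrave).

Run 1: The run is open, so emit a `<polyline>` with points (Y-flipped): 312.887,158.962 251.786,46.326.

Run 2: The run is open, so emit a `<polyline>` with points (Y-flipped): 118.349,162.947 133.461,148.743 179.631,139.594 227.781,133.022 248.832,126.553.

Run 3: The run is open, so emit a `<polyline>` with points (Y-flipped): 180.590,12.785 37.099,202.575 334.588,176.477 118.238,141.514.

Run 4: The run is open, so emit a `<polyline>` with points (Y-flipped): 55.984,108.153 37.126,59.455 301.804,34.020 11.819,196.567 356.509,47.319 124.381,206.458.

Run 5: The run returns to its start, so emit a `<polygon>` with points (Y-flipped): 319.862,51.085 313.437,70.709 294.088,77.921 276.385,67.290 273.659,46.822 287.963,31.929 308.525,33.826.

Run 6: The run returns to its start, so emit a `<polygon>` with points (Y-flipped): 226.985,198.848 216.211,212.589 198.924,210.129 192.411,193.928 203.185,180.187 220.472,182.647.

<svg xmlns="http://www.w3.org/2000/svg" width="376.345mm" height="221.142mm" viewBox="0 0 376.345 221.142">
  <polyline points="312.887,158.962 251.786,46.326" fill="none" stroke="#ff00ff"/>
  <polyline points="118.349,162.947 133.461,148.743 179.631,139.594 227.781,133.022 248.832,126.553" fill="none" stroke="#ff00ff"/>
  <polyline points="180.590,12.785 37.099,202.575 334.588,176.477 118.238,141.514" fill="none" stroke="#ff00ff"/>
  <polyline points="55.984,108.153 37.126,59.455 301.804,34.020 11.819,196.567 356.509,47.319 124.381,206.458" fill="none" stroke="#ff00ff"/>
  <polygon points="319.862,51.085 313.437,70.709 294.088,77.921 276.385,67.290 273.659,46.822 287.963,31.929 308.525,33.826" fill="none" stroke="#ff00ff"/>
  <polygon points="226.985,198.848 216.211,212.589 198.924,210.129 192.411,193.928 203.185,180.187 220.472,182.647" fill="none" stroke="#ff00ff"/>
</svg>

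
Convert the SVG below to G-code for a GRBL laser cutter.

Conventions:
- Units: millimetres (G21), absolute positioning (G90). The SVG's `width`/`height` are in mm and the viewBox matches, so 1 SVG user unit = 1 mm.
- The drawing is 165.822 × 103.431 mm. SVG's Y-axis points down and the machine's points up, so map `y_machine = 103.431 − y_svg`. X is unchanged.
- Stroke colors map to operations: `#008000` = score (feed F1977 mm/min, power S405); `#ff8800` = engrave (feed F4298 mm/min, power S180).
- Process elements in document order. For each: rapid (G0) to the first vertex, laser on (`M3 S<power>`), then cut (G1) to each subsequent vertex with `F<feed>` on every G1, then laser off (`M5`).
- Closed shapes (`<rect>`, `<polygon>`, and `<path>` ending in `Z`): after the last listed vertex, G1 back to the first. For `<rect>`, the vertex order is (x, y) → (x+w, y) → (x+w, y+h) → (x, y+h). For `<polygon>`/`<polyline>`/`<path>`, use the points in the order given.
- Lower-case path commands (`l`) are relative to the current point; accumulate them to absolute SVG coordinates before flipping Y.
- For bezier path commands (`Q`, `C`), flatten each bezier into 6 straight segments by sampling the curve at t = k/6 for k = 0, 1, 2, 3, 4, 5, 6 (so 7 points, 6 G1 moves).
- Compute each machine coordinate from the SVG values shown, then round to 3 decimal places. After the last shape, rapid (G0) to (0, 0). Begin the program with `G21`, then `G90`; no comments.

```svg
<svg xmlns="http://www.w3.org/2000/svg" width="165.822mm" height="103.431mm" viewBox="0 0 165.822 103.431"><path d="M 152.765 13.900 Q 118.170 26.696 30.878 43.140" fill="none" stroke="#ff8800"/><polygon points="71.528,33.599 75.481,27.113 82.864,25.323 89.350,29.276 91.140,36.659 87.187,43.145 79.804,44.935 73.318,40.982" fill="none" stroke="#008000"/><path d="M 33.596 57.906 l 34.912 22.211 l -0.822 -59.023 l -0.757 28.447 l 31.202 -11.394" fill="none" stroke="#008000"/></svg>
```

G21
G90
G0 X152.765 Y89.531
M3 S180
G1 X139.770 Y85.164 F4298
G1 X123.846 Y80.595 F4298
G1 X104.996 Y75.823 F4298
G1 X83.217 Y70.848 F4298
G1 X58.512 Y65.671 F4298
G1 X30.878 Y60.291 F4298
M5
G0 X71.528 Y69.832
M3 S405
G1 X75.481 Y76.318 F1977
G1 X82.864 Y78.108 F1977
G1 X89.350 Y74.155 F1977
G1 X91.140 Y66.772 F1977
G1 X87.187 Y60.286 F1977
G1 X79.804 Y58.496 F1977
G1 X73.318 Y62.449 F1977
G1 X71.528 Y69.832 F1977
M5
G0 X33.596 Y45.525
M3 S405
G1 X68.508 Y23.314 F1977
G1 X67.686 Y82.337 F1977
G1 X66.929 Y53.890 F1977
G1 X98.131 Y65.284 F1977
M5
G0 X0.000 Y0.000

1 u = 1 mm; y_m = 103.431 − y.

[1] `<path>` quadratic bezier, #ff8800→engrave S180 F4298: (152.765,89.531) → (139.770,85.164) → (123.846,80.595) → (104.996,75.823) → (83.217,70.848) → (58.512,65.671) → (30.878,60.291)

[2] `<polygon>` regular polygon, #008000→score S405 F1977: (71.528,69.832) → (75.481,76.318) → (82.864,78.108) → (89.350,74.155) → (91.140,66.772) → (87.187,60.286) → (79.804,58.496) → (73.318,62.449) → (71.528,69.832) (closed)

[3] `<path>` open polyline, #008000→score S405 F1977: (33.596,45.525) → (68.508,23.314) → (67.686,82.337) → (66.929,53.890) → (98.131,65.284)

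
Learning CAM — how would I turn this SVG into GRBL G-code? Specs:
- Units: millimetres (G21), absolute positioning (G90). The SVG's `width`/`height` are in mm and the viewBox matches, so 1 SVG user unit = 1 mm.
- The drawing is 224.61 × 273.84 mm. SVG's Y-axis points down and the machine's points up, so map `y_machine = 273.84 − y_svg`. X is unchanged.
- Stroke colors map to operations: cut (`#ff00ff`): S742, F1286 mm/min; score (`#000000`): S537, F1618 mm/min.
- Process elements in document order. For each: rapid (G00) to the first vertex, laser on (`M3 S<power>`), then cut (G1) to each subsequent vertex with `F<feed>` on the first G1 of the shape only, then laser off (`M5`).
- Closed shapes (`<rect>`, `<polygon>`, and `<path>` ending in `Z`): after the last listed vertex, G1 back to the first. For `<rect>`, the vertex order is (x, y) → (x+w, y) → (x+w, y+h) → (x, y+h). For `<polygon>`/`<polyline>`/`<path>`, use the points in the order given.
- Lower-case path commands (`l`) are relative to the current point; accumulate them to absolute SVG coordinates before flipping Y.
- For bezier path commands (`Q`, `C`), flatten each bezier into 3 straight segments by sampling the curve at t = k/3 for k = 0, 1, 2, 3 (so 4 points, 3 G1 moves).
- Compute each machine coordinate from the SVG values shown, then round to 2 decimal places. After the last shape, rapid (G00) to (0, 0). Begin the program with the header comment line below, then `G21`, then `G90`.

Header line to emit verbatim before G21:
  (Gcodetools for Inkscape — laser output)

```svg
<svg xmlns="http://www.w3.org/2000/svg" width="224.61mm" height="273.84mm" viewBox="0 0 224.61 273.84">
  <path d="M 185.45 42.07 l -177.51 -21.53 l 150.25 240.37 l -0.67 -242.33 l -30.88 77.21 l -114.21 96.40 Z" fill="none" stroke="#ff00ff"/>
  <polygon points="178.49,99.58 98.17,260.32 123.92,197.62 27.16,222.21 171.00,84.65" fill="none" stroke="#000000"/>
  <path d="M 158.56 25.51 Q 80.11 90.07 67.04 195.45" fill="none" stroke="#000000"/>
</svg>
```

Since the viewBox matches the mm dimensions, user units are millimetres directly. The only transform is the Y-flip y_m = 273.84 − y_svg.

Shape 1 is a closed polygon drawn with `<path>`. Its stroke #ff00ff means cut at S742, F1286. After flipping Y the toolpath is (185.45,231.77) → (7.94,253.30) → (158.19,12.93) → (157.52,255.26) → (126.64,178.05) → (12.43,81.65) → (185.45,231.77), returning to the start.

Shape 2 is a closed polygon drawn with `<polygon>`. Its stroke #000000 means score at S537, F1618. After flipping Y the toolpath is (178.49,174.26) → (98.17,13.52) → (123.92,76.22) → (27.16,51.63) → (171.00,189.19) → (178.49,174.26), returning to the start.

Shape 3 is a quadratic bezier drawn with `<path>`. Its stroke #000000 means score at S537, F1618. After flipping Y the toolpath is (158.56,248.33) → (113.52,200.75) → (83.02,144.11) → (67.04,78.39).

(Gcodetools for Inkscape — laser output)
G21
G90
G00 X185.45 Y231.77
M3 S742
G1 X7.94 Y253.30 F1286
G1 X158.19 Y12.93
G1 X157.52 Y255.26
G1 X126.64 Y178.05
G1 X12.43 Y81.65
G1 X185.45 Y231.77
M5
G00 X178.49 Y174.26
M3 S537
G1 X98.17 Y13.52 F1618
G1 X123.92 Y76.22
G1 X27.16 Y51.63
G1 X171.00 Y189.19
G1 X178.49 Y174.26
M5
G00 X158.56 Y248.33
M3 S537
G1 X113.52 Y200.75 F1618
G1 X83.02 Y144.11
G1 X67.04 Y78.39
M5
G00 X0.00 Y0.00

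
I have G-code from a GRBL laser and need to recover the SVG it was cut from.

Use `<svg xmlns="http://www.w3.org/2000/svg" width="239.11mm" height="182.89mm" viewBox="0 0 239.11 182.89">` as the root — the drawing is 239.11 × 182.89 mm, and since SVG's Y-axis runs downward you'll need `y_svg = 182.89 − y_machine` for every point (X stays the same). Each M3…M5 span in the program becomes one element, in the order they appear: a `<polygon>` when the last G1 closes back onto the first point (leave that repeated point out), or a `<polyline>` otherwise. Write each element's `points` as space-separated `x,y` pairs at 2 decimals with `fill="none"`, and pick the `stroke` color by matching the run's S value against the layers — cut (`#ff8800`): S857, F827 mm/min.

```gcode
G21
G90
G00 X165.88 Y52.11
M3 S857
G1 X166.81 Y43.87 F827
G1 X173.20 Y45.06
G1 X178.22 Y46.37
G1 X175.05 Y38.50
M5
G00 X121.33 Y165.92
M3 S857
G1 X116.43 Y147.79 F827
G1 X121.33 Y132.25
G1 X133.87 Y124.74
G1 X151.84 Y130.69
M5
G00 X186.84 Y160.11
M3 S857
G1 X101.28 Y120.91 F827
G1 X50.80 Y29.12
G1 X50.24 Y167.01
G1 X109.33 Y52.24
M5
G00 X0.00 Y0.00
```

Each laser-on run becomes one SVG element. Flip Y back into SVG space with y_svg = 182.89 − y_machine. Every run uses S857, so all elements get stroke `#ff8800` (cut).

Run 1: The run is open, so emit a `<polyline>` with points (Y-flipped): 165.88,130.78 166.81,139.02 173.20,137.83 178.22,136.52 175.05,144.39.

Run 2: The run is open, so emit a `<polyline>` with points (Y-flipped): 121.33,16.97 116.43,35.10 121.33,50.64 133.87,58.15 151.84,52.20.

Run 3: The run is open, so emit a `<polyline>` with points (Y-flipped): 186.84,22.78 101.28,61.98 50.80,153.77 50.24,15.88 109.33,130.65.

<svg xmlns="http://www.w3.org/2000/svg" width="239.11mm" height="182.89mm" viewBox="0 0 239.11 182.89">
  <polyline points="165.88,130.78 166.81,139.02 173.20,137.83 178.22,136.52 175.05,144.39" fill="none" stroke="#ff8800"/>
  <polyline points="121.33,16.97 116.43,35.10 121.33,50.64 133.87,58.15 151.84,52.20" fill="none" stroke="#ff8800"/>
  <polyline points="186.84,22.78 101.28,61.98 50.80,153.77 50.24,15.88 109.33,130.65" fill="none" stroke="#ff8800"/>
</svg>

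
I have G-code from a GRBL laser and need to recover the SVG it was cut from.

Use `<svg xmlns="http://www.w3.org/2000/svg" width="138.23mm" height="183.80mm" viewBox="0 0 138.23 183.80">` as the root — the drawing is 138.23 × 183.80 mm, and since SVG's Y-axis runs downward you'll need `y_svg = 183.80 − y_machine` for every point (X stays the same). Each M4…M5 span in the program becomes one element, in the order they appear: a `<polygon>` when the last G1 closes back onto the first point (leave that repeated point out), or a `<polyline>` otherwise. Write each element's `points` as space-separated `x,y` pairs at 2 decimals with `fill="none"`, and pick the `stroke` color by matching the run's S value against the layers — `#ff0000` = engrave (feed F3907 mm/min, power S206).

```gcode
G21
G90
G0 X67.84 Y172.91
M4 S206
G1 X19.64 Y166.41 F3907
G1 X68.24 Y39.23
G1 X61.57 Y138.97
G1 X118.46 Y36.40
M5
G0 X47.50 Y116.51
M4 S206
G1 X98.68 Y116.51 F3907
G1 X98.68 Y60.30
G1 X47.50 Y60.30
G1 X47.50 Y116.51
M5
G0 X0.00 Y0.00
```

Machine Y-up, SVG Y-down with viewBox height 183.80, so y_svg = 183.80 − y_machine; X carries over. Every run uses S206, so all elements get stroke `#ff0000` (engrave).

Run 1: The run is open, so emit a `<polyline>` with points (Y-flipped): 67.84,10.89 19.64,17.39 68.24,144.57 61.57,44.83 118.46,147.40.

Run 2: The run returns to its start, so emit a `<polygon>` with points (Y-flipped): 47.50,67.29 98.68,67.29 98.68,123.50 47.50,123.50.

<svg xmlns="http://www.w3.org/2000/svg" width="138.23mm" height="183.80mm" viewBox="0 0 138.23 183.80">
  <polyline points="67.84,10.89 19.64,17.39 68.24,144.57 61.57,44.83 118.46,147.40" fill="none" stroke="#ff0000"/>
  <polygon points="47.50,67.29 98.68,67.29 98.68,123.50 47.50,123.50" fill="none" stroke="#ff0000"/>
</svg>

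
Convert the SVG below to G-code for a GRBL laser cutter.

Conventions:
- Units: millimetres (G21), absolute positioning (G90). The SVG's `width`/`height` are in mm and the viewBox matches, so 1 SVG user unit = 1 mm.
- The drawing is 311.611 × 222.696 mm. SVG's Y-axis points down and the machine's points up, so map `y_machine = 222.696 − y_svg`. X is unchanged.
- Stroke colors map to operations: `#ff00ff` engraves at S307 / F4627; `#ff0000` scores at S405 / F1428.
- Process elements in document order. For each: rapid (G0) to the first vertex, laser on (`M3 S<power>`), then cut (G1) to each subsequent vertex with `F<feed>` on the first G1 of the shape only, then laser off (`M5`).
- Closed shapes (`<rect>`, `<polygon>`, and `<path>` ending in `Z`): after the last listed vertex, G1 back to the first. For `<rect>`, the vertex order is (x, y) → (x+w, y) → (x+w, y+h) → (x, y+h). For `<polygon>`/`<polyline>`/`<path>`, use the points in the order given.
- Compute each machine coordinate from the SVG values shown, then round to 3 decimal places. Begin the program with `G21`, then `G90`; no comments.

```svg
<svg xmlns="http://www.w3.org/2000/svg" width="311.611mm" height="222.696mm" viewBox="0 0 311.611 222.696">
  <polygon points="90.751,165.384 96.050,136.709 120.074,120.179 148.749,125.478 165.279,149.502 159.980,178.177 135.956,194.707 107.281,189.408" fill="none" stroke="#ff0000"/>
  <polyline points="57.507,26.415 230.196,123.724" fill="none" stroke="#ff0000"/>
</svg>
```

1 u = 1 mm; y_m = 222.696 − y.

[1] `<polygon>` regular polygon, #ff0000→score S405 F1428: (90.751,57.312) → (96.050,85.987) → (120.074,102.517) → (148.749,97.218) → (165.279,73.194) → (159.980,44.519) → (135.956,27.989) → (107.281,33.288) → (90.751,57.312) (closed)

[2] `<polyline>` line segment, #ff0000→score S405 F1428: (57.507,196.281) → (230.196,98.972)

G21
G90
G0 X90.751 Y57.312
M3 S405
G1 X96.050 Y85.987 F1428
G1 X120.074 Y102.517
G1 X148.749 Y97.218
G1 X165.279 Y73.194
G1 X159.980 Y44.519
G1 X135.956 Y27.989
G1 X107.281 Y33.288
G1 X90.751 Y57.312
M5
G0 X57.507 Y196.281
M3 S405
G1 X230.196 Y98.972 F1428
M5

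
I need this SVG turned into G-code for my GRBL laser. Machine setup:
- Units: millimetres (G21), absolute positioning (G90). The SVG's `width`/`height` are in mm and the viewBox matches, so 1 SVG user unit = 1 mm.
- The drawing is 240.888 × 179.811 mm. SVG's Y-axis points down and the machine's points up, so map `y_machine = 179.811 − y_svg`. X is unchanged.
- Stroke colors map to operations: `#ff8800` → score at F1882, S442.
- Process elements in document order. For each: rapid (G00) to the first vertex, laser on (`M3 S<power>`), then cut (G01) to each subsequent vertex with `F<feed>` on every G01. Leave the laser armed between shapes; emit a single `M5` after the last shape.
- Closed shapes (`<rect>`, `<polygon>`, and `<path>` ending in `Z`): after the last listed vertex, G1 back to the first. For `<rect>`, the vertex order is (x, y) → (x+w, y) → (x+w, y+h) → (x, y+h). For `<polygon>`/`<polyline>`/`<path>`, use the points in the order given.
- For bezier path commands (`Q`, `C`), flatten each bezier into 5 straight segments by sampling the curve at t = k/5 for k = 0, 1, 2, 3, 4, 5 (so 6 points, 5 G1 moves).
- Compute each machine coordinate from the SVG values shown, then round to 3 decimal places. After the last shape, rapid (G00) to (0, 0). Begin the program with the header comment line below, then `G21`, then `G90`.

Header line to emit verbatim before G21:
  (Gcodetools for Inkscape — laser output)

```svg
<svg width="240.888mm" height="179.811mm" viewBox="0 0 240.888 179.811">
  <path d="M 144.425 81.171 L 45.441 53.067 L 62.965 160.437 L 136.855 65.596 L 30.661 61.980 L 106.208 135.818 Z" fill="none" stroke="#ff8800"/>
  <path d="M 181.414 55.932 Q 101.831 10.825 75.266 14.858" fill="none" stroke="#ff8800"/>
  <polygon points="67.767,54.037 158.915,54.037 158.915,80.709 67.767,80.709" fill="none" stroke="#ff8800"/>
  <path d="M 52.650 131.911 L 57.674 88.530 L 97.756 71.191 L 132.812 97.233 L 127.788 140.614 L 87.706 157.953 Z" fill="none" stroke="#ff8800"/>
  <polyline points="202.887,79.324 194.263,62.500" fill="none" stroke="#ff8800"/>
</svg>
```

(Gcodetools for Inkscape — laser output)
G21
G90
G00 X144.425 Y98.640
M3 S442
G01 X45.441 Y126.744 F1882
G01 X62.965 Y19.374 F1882
G01 X136.855 Y114.215 F1882
G01 X30.661 Y117.831 F1882
G01 X106.208 Y43.993 F1882
G01 X144.425 Y98.640 F1882
G00 X181.414 Y123.879
M3 S442
G01 X151.702 Y139.956 F1882
G01 X126.230 Y152.102 F1882
G01 X105.001 Y160.317 F1882
G01 X88.013 Y164.601 F1882
G01 X75.266 Y164.953 F1882
G00 X67.767 Y125.774
M3 S442
G01 X158.915 Y125.774 F1882
G01 X158.915 Y99.102 F1882
G01 X67.767 Y99.102 F1882
G01 X67.767 Y125.774 F1882
G00 X52.650 Y47.900
M3 S442
G01 X57.674 Y91.281 F1882
G01 X97.756 Y108.620 F1882
G01 X132.812 Y82.578 F1882
G01 X127.788 Y39.197 F1882
G01 X87.706 Y21.858 F1882
G01 X52.650 Y47.900 F1882
G00 X202.887 Y100.487
M3 S442
G01 X194.263 Y117.311 F1882
M5
G00 X0.000 Y0.000

viewBox `0 0 240.888 179.811` with mm width/height → 1 unit = 1 mm. Flip: y_m = 179.811 − y_svg.

**Shape 1** — `<path>` closed polygon, stroke `#ff8800` → score (S442, F1882). Machine vertices: (144.425,98.640) → (45.441,126.744) → (62.965,19.374) → (136.855,114.215) → (30.661,117.831) → (106.208,43.993) → (144.425,98.640). Closed: final G1 returns to the first vertex.

**Shape 2** — `<path>` quadratic bezier, stroke `#ff8800` → score (S442, F1882). Control points (SVG): P0=(181.414,55.932), P1=(101.831,10.825), P2=(75.266,14.858); sampled at t=k/5. Machine vertices: (181.414,123.879) → (151.702,139.956) → (126.230,152.102) → (105.001,160.317) → (88.013,164.601) → (75.266,164.953). Open path.

**Shape 3** — `<polygon>` rectangle, stroke `#ff8800` → score (S442, F1882). Machine vertices: (67.767,125.774) → (158.915,125.774) → (158.915,99.102) → (67.767,99.102) → (67.767,125.774). Closed: final G1 returns to the first vertex.

**Shape 4** — `<path>` regular polygon, stroke `#ff8800` → score (S442, F1882). Machine vertices: (52.650,47.900) → (57.674,91.281) → (97.756,108.620) → (132.812,82.578) → (127.788,39.197) → (87.706,21.858) → (52.650,47.900). Closed: final G1 returns to the first vertex.

**Shape 5** — `<polyline>` line segment, stroke `#ff8800` → score (S442, F1882). Machine vertices: (202.887,100.487) → (194.263,117.311). Open path.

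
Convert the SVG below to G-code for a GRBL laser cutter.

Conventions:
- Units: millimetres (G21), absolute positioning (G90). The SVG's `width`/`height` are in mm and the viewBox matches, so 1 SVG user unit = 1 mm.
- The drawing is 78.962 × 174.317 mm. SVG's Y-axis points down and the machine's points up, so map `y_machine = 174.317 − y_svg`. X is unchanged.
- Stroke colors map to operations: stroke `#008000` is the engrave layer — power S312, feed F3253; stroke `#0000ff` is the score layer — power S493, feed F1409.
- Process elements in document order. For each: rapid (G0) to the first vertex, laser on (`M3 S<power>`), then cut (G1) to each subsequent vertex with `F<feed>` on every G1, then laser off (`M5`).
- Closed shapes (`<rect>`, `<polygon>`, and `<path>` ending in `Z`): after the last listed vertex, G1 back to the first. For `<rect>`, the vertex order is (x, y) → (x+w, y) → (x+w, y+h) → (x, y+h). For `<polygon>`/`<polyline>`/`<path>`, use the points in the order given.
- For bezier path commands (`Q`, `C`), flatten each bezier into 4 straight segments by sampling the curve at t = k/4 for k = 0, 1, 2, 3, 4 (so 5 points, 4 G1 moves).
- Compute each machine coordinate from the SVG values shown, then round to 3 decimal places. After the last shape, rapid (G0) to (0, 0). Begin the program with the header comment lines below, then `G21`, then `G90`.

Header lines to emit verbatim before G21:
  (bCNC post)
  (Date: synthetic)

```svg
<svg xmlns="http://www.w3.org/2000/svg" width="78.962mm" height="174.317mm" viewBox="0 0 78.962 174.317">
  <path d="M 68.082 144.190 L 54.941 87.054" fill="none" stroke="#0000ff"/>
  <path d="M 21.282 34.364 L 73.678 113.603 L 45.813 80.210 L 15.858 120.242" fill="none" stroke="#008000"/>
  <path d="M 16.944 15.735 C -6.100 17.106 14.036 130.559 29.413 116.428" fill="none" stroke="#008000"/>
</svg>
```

(bCNC post)
(Date: synthetic)
G21
G90
G0 X68.082 Y30.127
M3 S493
G1 X54.941 Y87.263 F1409
M5
G0 X21.282 Y139.953
M3 S312
G1 X73.678 Y60.714 F3253
G1 X45.813 Y94.107 F3253
G1 X15.858 Y54.075 F3253
M5
G0 X16.944 Y158.582
M3 S312
G1 X7.008 Y140.283 F3253
G1 X8.771 Y102.422 F3253
G1 X17.737 Y67.468 F3253
G1 X29.413 Y57.889 F3253
M5
G0 X0.000 Y0.000

1 u = 1 mm; y_m = 174.317 − y.

[1] `<path>` line segment, #0000ff→score S493 F1409: (68.082,30.127) → (54.941,87.263)

[2] `<path>` open polyline, #008000→engrave S312 F3253: (21.282,139.953) → (73.678,60.714) → (45.813,94.107) → (15.858,54.075)

[3] `<path>` cubic bezier, #008000→engrave S312 F3253: (16.944,158.582) → (7.008,140.283) → (8.771,102.422) → (17.737,67.468) → (29.413,57.889)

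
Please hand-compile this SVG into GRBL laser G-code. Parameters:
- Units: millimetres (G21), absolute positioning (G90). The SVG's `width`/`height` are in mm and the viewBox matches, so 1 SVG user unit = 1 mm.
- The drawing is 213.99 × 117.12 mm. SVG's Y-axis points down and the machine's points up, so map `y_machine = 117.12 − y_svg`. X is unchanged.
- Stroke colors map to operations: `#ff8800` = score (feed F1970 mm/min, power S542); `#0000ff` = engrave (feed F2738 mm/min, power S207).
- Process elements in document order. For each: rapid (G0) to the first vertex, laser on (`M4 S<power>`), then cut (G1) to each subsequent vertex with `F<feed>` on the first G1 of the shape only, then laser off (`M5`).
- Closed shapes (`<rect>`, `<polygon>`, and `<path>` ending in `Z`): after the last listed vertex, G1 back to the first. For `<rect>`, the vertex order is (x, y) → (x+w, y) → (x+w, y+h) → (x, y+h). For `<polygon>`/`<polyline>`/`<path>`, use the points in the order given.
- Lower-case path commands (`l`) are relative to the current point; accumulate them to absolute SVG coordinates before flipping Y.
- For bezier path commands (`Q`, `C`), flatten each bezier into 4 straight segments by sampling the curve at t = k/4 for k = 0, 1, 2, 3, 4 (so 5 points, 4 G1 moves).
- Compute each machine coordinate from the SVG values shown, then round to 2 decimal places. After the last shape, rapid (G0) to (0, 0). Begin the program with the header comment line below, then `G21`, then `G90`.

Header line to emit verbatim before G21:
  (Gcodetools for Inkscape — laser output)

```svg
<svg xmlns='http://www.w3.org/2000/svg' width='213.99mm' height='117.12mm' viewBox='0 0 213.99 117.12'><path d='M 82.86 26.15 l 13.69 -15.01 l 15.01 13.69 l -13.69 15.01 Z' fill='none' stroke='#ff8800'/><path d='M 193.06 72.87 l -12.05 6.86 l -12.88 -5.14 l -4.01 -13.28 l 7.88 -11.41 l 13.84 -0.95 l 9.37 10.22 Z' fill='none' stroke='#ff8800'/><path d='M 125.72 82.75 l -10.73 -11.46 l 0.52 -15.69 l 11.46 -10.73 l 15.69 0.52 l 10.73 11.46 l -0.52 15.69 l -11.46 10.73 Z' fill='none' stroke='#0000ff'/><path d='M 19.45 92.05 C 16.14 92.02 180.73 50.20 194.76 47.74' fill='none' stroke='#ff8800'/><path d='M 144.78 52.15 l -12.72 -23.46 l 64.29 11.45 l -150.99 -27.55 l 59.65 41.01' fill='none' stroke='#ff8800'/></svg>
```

1 u = 1 mm; y_m = 117.12 − y.

[1] `<path>` regular polygon, #ff8800→score S542 F1970: (82.86,90.97) → (96.55,105.98) → (111.56,92.29) → (97.87,77.28) → (82.86,90.97) (closed)

[2] `<path>` regular polygon, #ff8800→score S542 F1970: (193.06,44.25) → (181.01,37.39) → (168.13,42.53) → (164.12,55.81) → (172.00,67.22) → (185.84,68.17) → (195.21,57.95) → (193.06,44.25) (closed)

[3] `<path>` regular polygon, #0000ff→engrave S207 F2738: (125.72,34.37) → (114.99,45.83) → (115.51,61.52) → (126.97,72.25) → (142.66,71.73) → (153.39,60.27) → (152.87,44.58) → (141.41,33.85) → (125.72,34.37) (closed)

[4] `<path>` cubic bezier, #ff8800→score S542 F1970: (19.45,25.07) → (43.47,31.66) → (100.60,46.31) → (160.98,61.42) → (194.76,69.38)

[5] `<path>` open polyline, #ff8800→score S542 F1970: (144.78,64.97) → (132.06,88.43) → (196.35,76.98) → (45.36,104.53) → (105.01,63.52)

(Gcodetools for Inkscape — laser output)
G21
G90
G0 X82.86 Y90.97
M4 S542
G1 X96.55 Y105.98 F1970
G1 X111.56 Y92.29
G1 X97.87 Y77.28
G1 X82.86 Y90.97
M5
G0 X193.06 Y44.25
M4 S542
G1 X181.01 Y37.39 F1970
G1 X168.13 Y42.53
G1 X164.12 Y55.81
G1 X172.00 Y67.22
G1 X185.84 Y68.17
G1 X195.21 Y57.95
G1 X193.06 Y44.25
M5
G0 X125.72 Y34.37
M4 S207
G1 X114.99 Y45.83 F2738
G1 X115.51 Y61.52
G1 X126.97 Y72.25
G1 X142.66 Y71.73
G1 X153.39 Y60.27
G1 X152.87 Y44.58
G1 X141.41 Y33.85
G1 X125.72 Y34.37
M5
G0 X19.45 Y25.07
M4 S542
G1 X43.47 Y31.66 F1970
G1 X100.60 Y46.31
G1 X160.98 Y61.42
G1 X194.76 Y69.38
M5
G0 X144.78 Y64.97
M4 S542
G1 X132.06 Y88.43 F1970
G1 X196.35 Y76.98
G1 X45.36 Y104.53
G1 X105.01 Y63.52
M5
G0 X0.00 Y0.00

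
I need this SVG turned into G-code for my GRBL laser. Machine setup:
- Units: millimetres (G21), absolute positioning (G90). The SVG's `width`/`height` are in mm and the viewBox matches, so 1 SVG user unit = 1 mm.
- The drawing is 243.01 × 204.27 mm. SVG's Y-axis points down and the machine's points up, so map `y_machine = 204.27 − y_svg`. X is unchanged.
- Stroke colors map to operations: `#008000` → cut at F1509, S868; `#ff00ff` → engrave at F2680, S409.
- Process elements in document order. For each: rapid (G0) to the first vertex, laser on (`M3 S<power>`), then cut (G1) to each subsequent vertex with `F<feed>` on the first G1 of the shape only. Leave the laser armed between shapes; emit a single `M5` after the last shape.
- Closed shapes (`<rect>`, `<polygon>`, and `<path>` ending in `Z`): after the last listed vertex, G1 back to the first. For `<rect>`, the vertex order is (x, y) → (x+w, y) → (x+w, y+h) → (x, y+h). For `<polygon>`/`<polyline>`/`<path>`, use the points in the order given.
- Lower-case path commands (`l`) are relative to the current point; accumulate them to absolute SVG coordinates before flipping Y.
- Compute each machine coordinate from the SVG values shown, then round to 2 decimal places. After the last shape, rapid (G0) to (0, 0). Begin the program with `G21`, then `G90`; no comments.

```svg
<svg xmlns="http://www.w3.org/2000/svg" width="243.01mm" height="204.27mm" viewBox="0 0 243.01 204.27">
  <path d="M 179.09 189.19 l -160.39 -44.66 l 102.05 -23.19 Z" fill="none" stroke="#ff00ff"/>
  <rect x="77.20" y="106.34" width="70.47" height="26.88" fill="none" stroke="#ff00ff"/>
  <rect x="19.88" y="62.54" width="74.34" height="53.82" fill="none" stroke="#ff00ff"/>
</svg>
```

G21
G90
G0 X179.09 Y15.08
M3 S409
G1 X18.70 Y59.74 F2680
G1 X120.75 Y82.93
G1 X179.09 Y15.08
G0 X77.20 Y97.93
M3 S409
G1 X147.67 Y97.93 F2680
G1 X147.67 Y71.05
G1 X77.20 Y71.05
G1 X77.20 Y97.93
G0 X19.88 Y141.73
M3 S409
G1 X94.22 Y141.73 F2680
G1 X94.22 Y87.91
G1 X19.88 Y87.91
G1 X19.88 Y141.73
M5
G0 X0.00 Y0.00

viewBox `0 0 243.01 204.27` with mm width/height → 1 unit = 1 mm. Flip: y_m = 204.27 − y_svg.

**Shape 1** — `<path>` closed polygon, stroke `#ff00ff` → engrave (S409, F2680). Machine vertices: (179.09,15.08) → (18.70,59.74) → (120.75,82.93) → (179.09,15.08). Closed: final G1 returns to the first vertex.

**Shape 2** — `<rect>` rectangle, stroke `#ff00ff` → engrave (S409, F2680). Machine vertices: (77.20,97.93) → (147.67,97.93) → (147.67,71.05) → (77.20,71.05) → (77.20,97.93). Closed: final G1 returns to the first vertex.

**Shape 3** — `<rect>` rectangle, stroke `#ff00ff` → engrave (S409, F2680). Machine vertices: (19.88,141.73) → (94.22,141.73) → (94.22,87.91) → (19.88,87.91) → (19.88,141.73). Closed: final G1 returns to the first vertex.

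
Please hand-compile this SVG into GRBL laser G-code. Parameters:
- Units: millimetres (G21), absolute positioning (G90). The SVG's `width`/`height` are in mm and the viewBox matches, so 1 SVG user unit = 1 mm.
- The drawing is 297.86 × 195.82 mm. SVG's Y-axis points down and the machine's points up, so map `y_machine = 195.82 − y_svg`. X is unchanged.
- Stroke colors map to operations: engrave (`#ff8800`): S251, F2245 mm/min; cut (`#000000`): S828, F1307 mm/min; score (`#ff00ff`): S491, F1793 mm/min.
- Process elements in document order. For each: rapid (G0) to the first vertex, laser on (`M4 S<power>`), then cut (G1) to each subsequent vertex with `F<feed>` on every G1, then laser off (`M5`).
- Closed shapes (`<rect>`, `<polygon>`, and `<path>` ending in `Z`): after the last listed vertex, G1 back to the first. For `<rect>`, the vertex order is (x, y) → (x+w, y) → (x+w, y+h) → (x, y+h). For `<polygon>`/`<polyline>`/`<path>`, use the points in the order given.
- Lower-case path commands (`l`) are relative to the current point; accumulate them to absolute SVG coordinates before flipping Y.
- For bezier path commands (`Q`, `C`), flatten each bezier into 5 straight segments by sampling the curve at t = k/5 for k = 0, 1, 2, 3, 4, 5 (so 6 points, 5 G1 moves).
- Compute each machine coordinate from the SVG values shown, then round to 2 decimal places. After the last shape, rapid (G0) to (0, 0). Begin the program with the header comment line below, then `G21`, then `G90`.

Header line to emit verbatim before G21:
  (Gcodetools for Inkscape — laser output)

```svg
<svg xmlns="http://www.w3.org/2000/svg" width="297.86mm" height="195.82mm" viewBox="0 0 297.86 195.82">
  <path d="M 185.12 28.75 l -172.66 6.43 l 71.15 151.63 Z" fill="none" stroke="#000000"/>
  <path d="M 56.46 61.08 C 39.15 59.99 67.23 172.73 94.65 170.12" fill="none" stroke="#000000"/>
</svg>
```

Since the viewBox matches the mm dimensions, user units are millimetres directly. The only transform is the Y-flip y_m = 195.82 − y_svg.

Shape 1 is a closed polygon drawn with `<path>`. Its stroke #000000 means cut at S828, F1307. After flipping Y the toolpath is (185.12,167.07) → (12.46,160.64) → (83.61,9.01) → (185.12,167.07), returning to the start.

Shape 2 is a cubic bezier drawn with `<path>`. Its stroke #000000 means cut at S828, F1307. After flipping Y the toolpath is (56.46,134.74) → (51.15,123.57) → (54.53,96.08) → (64.38,63.27) → (78.49,36.14) → (94.65,25.70).

(Gcodetools for Inkscape — laser output)
G21
G90
G0 X185.12 Y167.07
M4 S828
G1 X12.46 Y160.64 F1307
G1 X83.61 Y9.01 F1307
G1 X185.12 Y167.07 F1307
M5
G0 X56.46 Y134.74
M4 S828
G1 X51.15 Y123.57 F1307
G1 X54.53 Y96.08 F1307
G1 X64.38 Y63.27 F1307
G1 X78.49 Y36.14 F1307
G1 X94.65 Y25.70 F1307
M5
G0 X0.00 Y0.00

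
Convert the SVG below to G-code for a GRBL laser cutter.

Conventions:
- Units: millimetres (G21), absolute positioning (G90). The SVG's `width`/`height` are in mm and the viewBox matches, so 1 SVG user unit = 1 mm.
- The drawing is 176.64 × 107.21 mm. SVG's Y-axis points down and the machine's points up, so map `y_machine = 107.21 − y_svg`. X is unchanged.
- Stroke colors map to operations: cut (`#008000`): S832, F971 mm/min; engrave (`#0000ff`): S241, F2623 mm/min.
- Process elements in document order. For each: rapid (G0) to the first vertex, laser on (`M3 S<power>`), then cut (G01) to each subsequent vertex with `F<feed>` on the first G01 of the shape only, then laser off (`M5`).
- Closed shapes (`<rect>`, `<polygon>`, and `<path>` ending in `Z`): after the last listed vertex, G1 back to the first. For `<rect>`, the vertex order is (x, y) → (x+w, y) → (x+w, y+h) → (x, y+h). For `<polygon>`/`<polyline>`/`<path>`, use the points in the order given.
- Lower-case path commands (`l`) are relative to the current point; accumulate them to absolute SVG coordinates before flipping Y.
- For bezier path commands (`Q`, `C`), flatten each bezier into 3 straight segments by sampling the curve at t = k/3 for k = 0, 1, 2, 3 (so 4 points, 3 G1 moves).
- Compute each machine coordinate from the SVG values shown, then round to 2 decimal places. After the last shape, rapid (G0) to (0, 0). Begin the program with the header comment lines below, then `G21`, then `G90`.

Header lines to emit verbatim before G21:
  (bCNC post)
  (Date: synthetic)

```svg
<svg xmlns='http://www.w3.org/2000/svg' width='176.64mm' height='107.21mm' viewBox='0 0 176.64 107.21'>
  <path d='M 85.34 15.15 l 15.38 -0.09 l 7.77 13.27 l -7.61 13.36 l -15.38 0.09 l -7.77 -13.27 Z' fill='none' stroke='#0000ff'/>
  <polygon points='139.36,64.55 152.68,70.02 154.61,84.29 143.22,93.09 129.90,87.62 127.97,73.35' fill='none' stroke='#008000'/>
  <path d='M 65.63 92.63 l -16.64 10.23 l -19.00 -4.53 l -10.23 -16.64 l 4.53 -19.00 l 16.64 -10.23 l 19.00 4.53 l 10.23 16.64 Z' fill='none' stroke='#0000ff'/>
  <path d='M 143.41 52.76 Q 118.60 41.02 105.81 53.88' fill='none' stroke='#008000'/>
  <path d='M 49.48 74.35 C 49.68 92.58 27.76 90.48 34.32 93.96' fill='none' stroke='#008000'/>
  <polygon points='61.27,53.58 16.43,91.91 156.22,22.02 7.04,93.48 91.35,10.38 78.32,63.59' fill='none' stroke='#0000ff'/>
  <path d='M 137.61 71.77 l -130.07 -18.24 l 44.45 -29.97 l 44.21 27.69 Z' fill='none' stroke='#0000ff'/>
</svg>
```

1 u = 1 mm; y_m = 107.21 − y.

[1] `<path>` regular polygon, #0000ff→engrave S241 F2623: (85.34,92.06) → (100.72,92.15) → (108.49,78.88) → (100.88,65.52) → (85.50,65.43) → (77.73,78.70) → (85.34,92.06) (closed)

[2] `<polygon>` regular polygon, #008000→cut S832 F971: (139.36,42.66) → (152.68,37.19) → (154.61,22.92) → (143.22,14.12) → (129.90,19.59) → (127.97,33.86) → (139.36,42.66) (closed)

[3] `<path>` regular polygon, #0000ff→engrave S241 F2623: (65.63,14.58) → (48.99,4.35) → (29.99,8.88) → (19.76,25.52) → (24.29,44.52) → (40.93,54.75) → (59.93,50.22) → (70.16,33.58) → (65.63,14.58) (closed)

[4] `<path>` quadratic bezier, #008000→cut S832 F971: (143.41,54.45) → (128.21,59.54) → (115.67,59.17) → (105.81,53.33)

[5] `<path>` cubic bezier, #008000→cut S832 F971: (49.48,32.86) → (44.18,20.45) → (35.38,15.83) → (34.32,13.25)

[6] `<polygon>` closed polygon, #0000ff→engrave S241 F2623: (61.27,53.63) → (16.43,15.30) → (156.22,85.19) → (7.04,13.73) → (91.35,96.83) → (78.32,43.62) → (61.27,53.63) (closed)

[7] `<path>` closed polygon, #0000ff→engrave S241 F2623: (137.61,35.44) → (7.54,53.68) → (51.99,83.65) → (96.20,55.96) → (137.61,35.44) (closed)

(bCNC post)
(Date: synthetic)
G21
G90
G0 X85.34 Y92.06
M3 S241
G01 X100.72 Y92.15 F2623
G01 X108.49 Y78.88
G01 X100.88 Y65.52
G01 X85.50 Y65.43
G01 X77.73 Y78.70
G01 X85.34 Y92.06
M5
G0 X139.36 Y42.66
M3 S832
G01 X152.68 Y37.19 F971
G01 X154.61 Y22.92
G01 X143.22 Y14.12
G01 X129.90 Y19.59
G01 X127.97 Y33.86
G01 X139.36 Y42.66
M5
G0 X65.63 Y14.58
M3 S241
G01 X48.99 Y4.35 F2623
G01 X29.99 Y8.88
G01 X19.76 Y25.52
G01 X24.29 Y44.52
G01 X40.93 Y54.75
G01 X59.93 Y50.22
G01 X70.16 Y33.58
G01 X65.63 Y14.58
M5
G0 X143.41 Y54.45
M3 S832
G01 X128.21 Y59.54 F971
G01 X115.67 Y59.17
G01 X105.81 Y53.33
M5
G0 X49.48 Y32.86
M3 S832
G01 X44.18 Y20.45 F971
G01 X35.38 Y15.83
G01 X34.32 Y13.25
M5
G0 X61.27 Y53.63
M3 S241
G01 X16.43 Y15.30 F2623
G01 X156.22 Y85.19
G01 X7.04 Y13.73
G01 X91.35 Y96.83
G01 X78.32 Y43.62
G01 X61.27 Y53.63
M5
G0 X137.61 Y35.44
M3 S241
G01 X7.54 Y53.68 F2623
G01 X51.99 Y83.65
G01 X96.20 Y55.96
G01 X137.61 Y35.44
M5
G0 X0.00 Y0.00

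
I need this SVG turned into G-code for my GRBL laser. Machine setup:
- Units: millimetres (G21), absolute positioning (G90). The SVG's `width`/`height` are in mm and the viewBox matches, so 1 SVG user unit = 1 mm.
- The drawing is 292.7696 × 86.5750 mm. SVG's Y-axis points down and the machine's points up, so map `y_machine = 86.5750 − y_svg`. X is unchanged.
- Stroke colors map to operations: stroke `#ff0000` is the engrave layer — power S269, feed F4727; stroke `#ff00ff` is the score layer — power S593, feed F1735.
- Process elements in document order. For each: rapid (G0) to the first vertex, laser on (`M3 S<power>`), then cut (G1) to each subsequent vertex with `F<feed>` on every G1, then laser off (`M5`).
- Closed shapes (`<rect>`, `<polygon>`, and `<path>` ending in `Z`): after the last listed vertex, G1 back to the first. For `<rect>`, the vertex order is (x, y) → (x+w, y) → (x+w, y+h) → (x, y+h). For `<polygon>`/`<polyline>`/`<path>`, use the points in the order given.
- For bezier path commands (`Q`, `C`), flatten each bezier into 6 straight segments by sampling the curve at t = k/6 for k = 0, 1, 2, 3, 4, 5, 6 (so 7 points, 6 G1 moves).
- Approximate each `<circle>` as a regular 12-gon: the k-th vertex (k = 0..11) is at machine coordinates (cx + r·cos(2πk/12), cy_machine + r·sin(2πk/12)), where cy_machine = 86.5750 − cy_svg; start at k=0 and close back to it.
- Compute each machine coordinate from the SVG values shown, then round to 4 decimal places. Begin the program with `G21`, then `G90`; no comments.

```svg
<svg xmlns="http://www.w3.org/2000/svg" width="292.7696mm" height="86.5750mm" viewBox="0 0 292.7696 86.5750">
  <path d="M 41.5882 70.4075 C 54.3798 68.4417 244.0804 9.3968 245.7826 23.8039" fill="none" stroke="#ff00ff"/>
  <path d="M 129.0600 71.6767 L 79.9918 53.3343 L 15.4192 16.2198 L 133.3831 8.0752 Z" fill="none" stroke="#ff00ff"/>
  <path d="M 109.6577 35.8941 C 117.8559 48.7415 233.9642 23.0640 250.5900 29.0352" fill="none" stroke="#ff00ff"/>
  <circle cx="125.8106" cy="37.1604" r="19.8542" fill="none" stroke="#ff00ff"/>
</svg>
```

viewBox `0 0 292.7696 86.5750` with mm width/height → 1 unit = 1 mm. Flip: y_m = 86.5750 − y_svg.

**Shape 1** — `<path>` cubic bezier, stroke `#ff00ff` → score (S593, F1735). Control points (SVG): P0=(41.5882,70.4075), P1=(54.3798,68.4417), P2=(244.0804,9.3968), P3=(245.7826,23.8039); sampled at t=k/6. Machine vertices: (41.5882,16.1675) → (61.0370,21.3027) → (99.8344,32.3252) → (147.8439,45.6091) → (194.9294,57.5287) → (230.9544,64.4580) → (245.7826,62.7711). Open path.

**Shape 2** — `<path>` closed polygon, stroke `#ff00ff` → score (S593, F1735). Machine vertices: (129.0600,14.8983) → (79.9918,33.2407) → (15.4192,70.3552) → (133.3831,78.4998) → (129.0600,14.8983). Closed: final G1 returns to the first vertex.

**Shape 3** — `<path>` cubic bezier, stroke `#ff00ff` → score (S593, F1735). Control points (SVG): P0=(109.6577,35.8941), P1=(117.8559,48.7415), P2=(233.9642,23.0640), P3=(250.5900,29.0352); sampled at t=k/6. Machine vertices: (109.6577,50.6809) → (121.7892,47.1427) → (146.1447,48.0761) → (176.9635,51.5318) → (208.4846,55.5605) → (234.9470,58.2129) → (250.5900,57.5398). Open path.

**Shape 4** — `<circle>` circle, stroke `#ff00ff` → score (S593, F1735). Machine vertices: (145.6648,49.4146) → (143.0048,59.3417) → (135.7377,66.6088) → (125.8106,69.2688) → (115.8835,66.6088) → (108.6164,59.3417) → (105.9564,49.4146) → (108.6164,39.4875) → (115.8835,32.2204) → (125.8106,29.5604) → (135.7377,32.2204) → (143.0048,39.4875) → (145.6648,49.4146). Closed: final G1 returns to the first vertex.

G21
G90
G0 X41.5882 Y16.1675
M3 S593
G1 X61.0370 Y21.3027 F1735
G1 X99.8344 Y32.3252 F1735
G1 X147.8439 Y45.6091 F1735
G1 X194.9294 Y57.5287 F1735
G1 X230.9544 Y64.4580 F1735
G1 X245.7826 Y62.7711 F1735
M5
G0 X129.0600 Y14.8983
M3 S593
G1 X79.9918 Y33.2407 F1735
G1 X15.4192 Y70.3552 F1735
G1 X133.3831 Y78.4998 F1735
G1 X129.0600 Y14.8983 F1735
M5
G0 X109.6577 Y50.6809
M3 S593
G1 X121.7892 Y47.1427 F1735
G1 X146.1447 Y48.0761 F1735
G1 X176.9635 Y51.5318 F1735
G1 X208.4846 Y55.5605 F1735
G1 X234.9470 Y58.2129 F1735
G1 X250.5900 Y57.5398 F1735
M5
G0 X145.6648 Y49.4146
M3 S593
G1 X143.0048 Y59.3417 F1735
G1 X135.7377 Y66.6088 F1735
G1 X125.8106 Y69.2688 F1735
G1 X115.8835 Y66.6088 F1735
G1 X108.6164 Y59.3417 F1735
G1 X105.9564 Y49.4146 F1735
G1 X108.6164 Y39.4875 F1735
G1 X115.8835 Y32.2204 F1735
G1 X125.8106 Y29.5604 F1735
G1 X135.7377 Y32.2204 F1735
G1 X143.0048 Y39.4875 F1735
G1 X145.6648 Y49.4146 F1735
M5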